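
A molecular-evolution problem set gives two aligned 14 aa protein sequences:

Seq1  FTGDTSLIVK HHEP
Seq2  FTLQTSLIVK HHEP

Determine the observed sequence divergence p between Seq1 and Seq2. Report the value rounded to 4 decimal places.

The sequences differ at positions 3 (G/L), 4 (D/Q).
There are 2 differences over 14 sites, so p = 2/14 = 0.1429.

0.1429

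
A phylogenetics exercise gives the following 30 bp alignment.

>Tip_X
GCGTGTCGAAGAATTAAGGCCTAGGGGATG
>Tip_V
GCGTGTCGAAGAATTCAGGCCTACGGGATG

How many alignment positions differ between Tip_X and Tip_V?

The sequences differ at positions 16 (A/C), 24 (G/C).
That gives 2 mismatches out of 30 aligned sites, so the Hamming distance is 2.

2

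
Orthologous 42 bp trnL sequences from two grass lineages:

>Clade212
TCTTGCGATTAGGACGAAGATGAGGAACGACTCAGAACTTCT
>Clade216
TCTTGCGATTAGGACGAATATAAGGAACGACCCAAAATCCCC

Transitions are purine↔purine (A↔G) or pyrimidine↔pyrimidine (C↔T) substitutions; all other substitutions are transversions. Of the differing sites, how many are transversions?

1

Mismatches occur at site 19 (G→T, transversion), site 22 (G→A, transition), site 32 (T→C, transition), site 35 (G→A, transition), site 38 (C→T, transition), site 39 (T→C, transition), site 40 (T→C, transition), site 42 (T→C, transition).
Of the 8 differences, 7 transitions and 1 transversion, so the answer is 1.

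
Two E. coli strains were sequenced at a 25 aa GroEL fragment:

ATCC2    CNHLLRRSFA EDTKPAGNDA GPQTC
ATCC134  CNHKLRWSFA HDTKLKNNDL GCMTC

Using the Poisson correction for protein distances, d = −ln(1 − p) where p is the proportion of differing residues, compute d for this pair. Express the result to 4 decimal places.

Differing sites — 4:L/K; 7:R/W; 11:E/H; 15:P/L; 16:A/K; 17:G/N; 20:A/L; 22:P/C; 23:Q/M.
p = 9/25 = 0.360000.
d = −ln(1 − 0.360000) = −ln(0.640000) = 0.4463.

0.4463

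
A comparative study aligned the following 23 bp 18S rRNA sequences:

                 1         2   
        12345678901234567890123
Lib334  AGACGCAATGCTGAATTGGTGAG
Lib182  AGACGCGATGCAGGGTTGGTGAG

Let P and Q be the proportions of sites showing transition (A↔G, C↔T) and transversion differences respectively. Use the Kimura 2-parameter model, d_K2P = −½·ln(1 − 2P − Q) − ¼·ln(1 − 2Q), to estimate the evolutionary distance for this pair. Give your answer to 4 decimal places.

The sequences differ at positions 7 (A/G, transition), 12 (T/A, transversion), 14 (A/G, transition), 15 (A/G, transition).
Of the 4 differences, 3 transitions and 1 transversion over 23 sites: P = 3/23 = 0.130435, Q = 1/23 = 0.043478.
d = −0.5·ln(0.695652) − 0.25·ln(0.913044) = −0.5·(-0.362906) − 0.25·(-0.090971) = 0.2042.

0.2042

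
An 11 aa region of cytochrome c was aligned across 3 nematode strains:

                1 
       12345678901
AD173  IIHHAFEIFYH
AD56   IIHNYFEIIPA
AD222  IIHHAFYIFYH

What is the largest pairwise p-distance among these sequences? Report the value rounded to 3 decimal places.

0.545

Pairwise Hamming distances:
  AD173 vs AD56: 5
  AD173 vs AD222: 1
  AD56 vs AD222: 6
The largest is 6 mismatches, between AD56 and AD222; p = 6/11 = 0.545.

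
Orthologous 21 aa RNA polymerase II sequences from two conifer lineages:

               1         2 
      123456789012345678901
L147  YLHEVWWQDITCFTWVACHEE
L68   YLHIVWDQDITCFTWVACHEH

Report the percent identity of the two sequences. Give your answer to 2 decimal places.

85.71%

Mismatches occur at site 4 (E→I), site 7 (W→D), site 21 (E→H).
18 of the 21 sites match, so the percent identity is 18/21 × 100 = 85.71%.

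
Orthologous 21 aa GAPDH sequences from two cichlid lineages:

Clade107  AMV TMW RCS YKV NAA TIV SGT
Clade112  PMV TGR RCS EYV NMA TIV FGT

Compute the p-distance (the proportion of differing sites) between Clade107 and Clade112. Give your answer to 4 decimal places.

The sequences differ at positions 1 (A/P), 5 (M/G), 6 (W/R), 10 (Y/E), 11 (K/Y), 14 (A/M), 19 (S/F).
There are 7 differences over 21 sites, so p = 7/21 = 0.3333.

0.3333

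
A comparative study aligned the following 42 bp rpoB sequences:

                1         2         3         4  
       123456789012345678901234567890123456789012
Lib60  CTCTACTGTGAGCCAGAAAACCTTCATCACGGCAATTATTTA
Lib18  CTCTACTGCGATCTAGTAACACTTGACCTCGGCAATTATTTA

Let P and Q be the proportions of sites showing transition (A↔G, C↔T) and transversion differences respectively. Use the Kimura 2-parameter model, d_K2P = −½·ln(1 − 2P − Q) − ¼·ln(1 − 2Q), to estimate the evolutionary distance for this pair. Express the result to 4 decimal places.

0.2524

Differing sites — 9:T/C (Ti); 12:G/T (Tv); 14:C/T (Ti); 17:A/T (Tv); 20:A/C (Tv); 21:C/A (Tv); 25:C/G (Tv); 27:T/C (Ti); 29:A/T (Tv).
Of the 9 differences, 3 transitions and 6 transversions over 42 sites: P = 3/42 = 0.071429, Q = 6/42 = 0.142857.
d = −0.5·ln(0.714285) − 0.25·ln(0.714286) = −0.5·(-0.336473) − 0.25·(-0.336472) = 0.2524.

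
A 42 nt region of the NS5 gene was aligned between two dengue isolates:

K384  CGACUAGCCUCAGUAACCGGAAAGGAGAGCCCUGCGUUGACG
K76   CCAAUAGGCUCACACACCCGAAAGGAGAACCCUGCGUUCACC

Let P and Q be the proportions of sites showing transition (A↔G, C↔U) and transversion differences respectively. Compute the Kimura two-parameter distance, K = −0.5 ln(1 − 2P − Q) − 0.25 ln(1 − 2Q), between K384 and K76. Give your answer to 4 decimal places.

0.2917

Mismatches occur at site 2 (G/C, transversion), site 4 (C/A, transversion), site 8 (C/G, transversion), site 13 (G/C, transversion), site 14 (U/A, transversion), site 15 (A/C, transversion), site 19 (G/C, transversion), site 29 (G/A, transition), site 39 (G/C, transversion), site 42 (G/C, transversion).
Of the 10 differences, 1 transition and 9 transversions over 42 sites: P = 1/42 = 0.023810, Q = 9/42 = 0.214286.
d = −0.5·ln(0.738094) − 0.25·ln(0.571428) = −0.5·(-0.303684) − 0.25·(-0.559617) = 0.2917.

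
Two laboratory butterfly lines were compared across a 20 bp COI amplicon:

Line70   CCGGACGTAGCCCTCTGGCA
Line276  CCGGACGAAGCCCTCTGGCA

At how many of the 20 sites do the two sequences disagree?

1

A single mismatch occurs at site 8 (T→A).
That gives 1 mismatch out of 20 aligned sites, so the Hamming distance is 1.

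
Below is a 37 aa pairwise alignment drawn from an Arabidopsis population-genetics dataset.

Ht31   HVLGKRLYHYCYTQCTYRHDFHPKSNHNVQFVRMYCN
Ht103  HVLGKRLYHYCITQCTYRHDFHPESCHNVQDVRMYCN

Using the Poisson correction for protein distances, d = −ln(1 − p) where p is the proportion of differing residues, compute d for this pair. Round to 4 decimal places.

0.1144

Differing sites — 12:Y/I; 24:K/E; 26:N/C; 31:F/D.
p = 4/37 = 0.108108.
d = −ln(1 − 0.108108) = −ln(0.891892) = 0.1144.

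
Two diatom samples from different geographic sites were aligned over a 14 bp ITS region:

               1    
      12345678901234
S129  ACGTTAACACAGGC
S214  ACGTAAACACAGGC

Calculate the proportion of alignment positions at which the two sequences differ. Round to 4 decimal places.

0.0714

A single mismatch occurs at site 5 (T/A).
There are 1 differences over 14 sites, so p = 1/14 = 0.0714.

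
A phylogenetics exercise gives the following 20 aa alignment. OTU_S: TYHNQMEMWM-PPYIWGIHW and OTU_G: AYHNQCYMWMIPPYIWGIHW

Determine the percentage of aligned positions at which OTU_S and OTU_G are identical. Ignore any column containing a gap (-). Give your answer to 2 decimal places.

Excluding the 1 gap column leaves 19 comparable sites.
Differing sites — 1:T/A; 6:M/C; 7:E/Y.
16 of the 19 comparable sites match, so the percent identity is 16/19 × 100 = 84.21%.

84.21%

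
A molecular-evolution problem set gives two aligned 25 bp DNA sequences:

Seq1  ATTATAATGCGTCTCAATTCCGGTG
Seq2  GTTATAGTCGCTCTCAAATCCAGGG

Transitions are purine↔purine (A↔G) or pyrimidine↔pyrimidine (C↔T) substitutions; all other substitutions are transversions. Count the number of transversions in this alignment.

5

Mismatches occur at site 1 (A→G, transition), site 7 (A→G, transition), site 9 (G→C, transversion), site 10 (C→G, transversion), site 11 (G→C, transversion), site 18 (T→A, transversion), site 22 (G→A, transition), site 24 (T→G, transversion).
Of the 8 differences, 3 transitions and 5 transversions, so the answer is 5.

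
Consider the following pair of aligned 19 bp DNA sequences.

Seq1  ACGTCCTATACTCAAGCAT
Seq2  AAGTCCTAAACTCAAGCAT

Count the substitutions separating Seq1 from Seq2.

2

The sequences differ at positions 2 (C/A), 9 (T/A).
That gives 2 mismatches out of 19 aligned sites, so the Hamming distance is 2.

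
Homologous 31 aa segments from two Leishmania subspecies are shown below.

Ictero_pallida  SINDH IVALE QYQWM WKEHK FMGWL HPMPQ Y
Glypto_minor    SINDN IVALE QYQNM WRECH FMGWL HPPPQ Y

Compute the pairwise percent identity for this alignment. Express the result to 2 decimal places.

80.65%

The sequences differ at positions 5 (H/N), 14 (W/N), 17 (K/R), 19 (H/C), 20 (K/H), 28 (M/P).
25 of the 31 sites match, so the percent identity is 25/31 × 100 = 80.65%.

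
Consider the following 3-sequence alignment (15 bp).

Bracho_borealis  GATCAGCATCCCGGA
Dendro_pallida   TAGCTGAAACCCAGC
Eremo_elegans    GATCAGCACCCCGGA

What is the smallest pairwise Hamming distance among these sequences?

1

Pairwise Hamming distances:
  Bracho_borealis vs Dendro_pallida: 7
  Bracho_borealis vs Eremo_elegans: 1
  Dendro_pallida vs Eremo_elegans: 7
The smallest is 1, between Bracho_borealis and Eremo_elegans.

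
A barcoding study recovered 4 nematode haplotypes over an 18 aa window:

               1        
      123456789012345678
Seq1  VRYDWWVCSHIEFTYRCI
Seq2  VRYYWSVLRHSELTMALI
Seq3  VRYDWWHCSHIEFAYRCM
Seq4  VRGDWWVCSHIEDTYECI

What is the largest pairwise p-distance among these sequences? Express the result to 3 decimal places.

0.667

Pairwise Hamming distances:
  Seq1 vs Seq2: 9
  Seq1 vs Seq3: 3
  Seq1 vs Seq4: 3
  Seq2 vs Seq3: 12
  Seq2 vs Seq4: 10
  Seq3 vs Seq4: 6
The largest is 12 mismatches, between Seq2 and Seq3; p = 12/18 = 0.667.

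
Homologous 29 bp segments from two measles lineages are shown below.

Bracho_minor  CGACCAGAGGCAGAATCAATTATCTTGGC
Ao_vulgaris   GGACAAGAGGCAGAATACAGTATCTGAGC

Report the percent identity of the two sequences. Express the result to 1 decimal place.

75.9%

The sequences differ at positions 1 (C/G), 5 (C/A), 17 (C/A), 18 (A/C), 20 (T/G), 26 (T/G), 27 (G/A).
22 of the 29 sites match, so the percent identity is 22/29 × 100 = 75.9%.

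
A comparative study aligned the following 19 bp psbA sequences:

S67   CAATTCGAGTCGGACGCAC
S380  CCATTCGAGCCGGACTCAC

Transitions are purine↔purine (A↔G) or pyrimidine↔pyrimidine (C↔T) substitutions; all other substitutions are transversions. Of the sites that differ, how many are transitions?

Mismatches occur at site 2 (A→C, transversion), site 10 (T→C, transition), site 16 (G→T, transversion).
Of the 3 differences, 1 transition and 2 transversions, so the answer is 1.

1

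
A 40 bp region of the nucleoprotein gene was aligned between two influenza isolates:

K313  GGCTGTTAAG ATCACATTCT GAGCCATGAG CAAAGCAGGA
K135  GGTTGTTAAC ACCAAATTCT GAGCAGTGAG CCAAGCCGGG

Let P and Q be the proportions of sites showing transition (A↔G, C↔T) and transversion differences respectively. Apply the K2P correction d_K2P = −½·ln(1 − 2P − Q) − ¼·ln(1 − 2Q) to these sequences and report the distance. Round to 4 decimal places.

0.2684

Mismatches occur at site 3 (C→T, transition), site 10 (G→C, transversion), site 12 (T→C, transition), site 15 (C→A, transversion), site 25 (C→A, transversion), site 26 (A→G, transition), site 32 (A→C, transversion), site 37 (A→C, transversion), site 40 (A→G, transition).
Of the 9 differences, 4 transitions and 5 transversions over 40 sites: P = 4/40 = 0.100000, Q = 5/40 = 0.125000.
d = −0.5·ln(0.675000) − 0.25·ln(0.750000) = −0.5·(-0.393043) − 0.25·(-0.287682) = 0.2684.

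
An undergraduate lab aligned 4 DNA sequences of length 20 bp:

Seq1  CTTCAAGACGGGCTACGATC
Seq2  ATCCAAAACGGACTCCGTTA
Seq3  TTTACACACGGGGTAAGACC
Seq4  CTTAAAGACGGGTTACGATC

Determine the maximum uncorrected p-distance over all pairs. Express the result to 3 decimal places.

Pairwise Hamming distances:
  Seq1 vs Seq2: 7
  Seq1 vs Seq3: 7
  Seq1 vs Seq4: 2
  Seq2 vs Seq3: 12
  Seq2 vs Seq4: 9
  Seq3 vs Seq4: 6
The largest is 12 mismatches, between Seq2 and Seq3; p = 12/20 = 0.600.

0.600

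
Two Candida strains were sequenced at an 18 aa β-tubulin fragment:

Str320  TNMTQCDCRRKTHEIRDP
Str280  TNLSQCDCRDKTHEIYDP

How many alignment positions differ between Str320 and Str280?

4

Mismatches occur at site 3 (M/L), site 4 (T/S), site 10 (R/D), site 16 (R/Y).
That gives 4 mismatches out of 18 aligned sites, so the Hamming distance is 4.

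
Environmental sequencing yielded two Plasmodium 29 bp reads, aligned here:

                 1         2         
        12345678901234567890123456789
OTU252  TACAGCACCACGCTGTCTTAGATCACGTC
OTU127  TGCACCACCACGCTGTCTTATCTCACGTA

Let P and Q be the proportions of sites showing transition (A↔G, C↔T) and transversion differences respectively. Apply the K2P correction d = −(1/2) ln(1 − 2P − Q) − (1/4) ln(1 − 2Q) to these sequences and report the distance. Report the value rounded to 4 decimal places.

0.1966

Mismatches occur at site 2 (A→G, transition), site 5 (G→C, transversion), site 21 (G→T, transversion), site 22 (A→C, transversion), site 29 (C→A, transversion).
Of the 5 differences, 1 transition and 4 transversions over 29 sites: P = 1/29 = 0.034483, Q = 4/29 = 0.137931.
d = −0.5·ln(0.793103) − 0.25·ln(0.724138) = −0.5·(-0.231802) − 0.25·(-0.322773) = 0.1966.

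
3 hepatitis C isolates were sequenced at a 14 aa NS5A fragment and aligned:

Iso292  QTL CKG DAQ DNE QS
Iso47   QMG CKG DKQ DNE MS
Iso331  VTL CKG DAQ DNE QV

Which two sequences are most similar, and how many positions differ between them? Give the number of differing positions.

2

Pairwise Hamming distances:
  Iso292 vs Iso47: 4
  Iso292 vs Iso331: 2
  Iso47 vs Iso331: 6
The smallest is 2, between Iso292 and Iso331.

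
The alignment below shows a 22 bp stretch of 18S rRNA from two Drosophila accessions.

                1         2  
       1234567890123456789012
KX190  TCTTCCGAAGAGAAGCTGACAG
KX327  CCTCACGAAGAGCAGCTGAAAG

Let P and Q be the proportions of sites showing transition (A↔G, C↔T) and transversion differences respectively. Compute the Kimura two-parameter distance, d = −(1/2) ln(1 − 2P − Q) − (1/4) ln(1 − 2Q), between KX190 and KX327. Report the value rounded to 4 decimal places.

The sequences differ at positions 1 (T/C, transition), 4 (T/C, transition), 5 (C/A, transversion), 13 (A/C, transversion), 20 (C/A, transversion).
Of the 5 differences, 2 transitions and 3 transversions over 22 sites: P = 2/22 = 0.090909, Q = 3/22 = 0.136364.
d = −0.5·ln(0.681818) − 0.25·ln(0.727272) = −0.5·(-0.382993) − 0.25·(-0.318455) = 0.2711.

0.2711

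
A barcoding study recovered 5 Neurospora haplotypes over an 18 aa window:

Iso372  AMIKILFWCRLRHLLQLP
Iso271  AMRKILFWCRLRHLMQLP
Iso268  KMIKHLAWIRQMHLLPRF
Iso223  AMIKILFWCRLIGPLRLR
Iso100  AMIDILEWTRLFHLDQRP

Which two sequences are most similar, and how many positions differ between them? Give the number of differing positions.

2

Pairwise Hamming distances:
  Iso372 vs Iso271: 2
  Iso372 vs Iso268: 9
  Iso372 vs Iso223: 5
  Iso372 vs Iso100: 6
  Iso271 vs Iso268: 11
  Iso271 vs Iso223: 7
  Iso271 vs Iso100: 7
  Iso268 vs Iso223: 11
  Iso268 vs Iso100: 10
  Iso223 vs Iso100: 10
The smallest is 2, between Iso372 and Iso271.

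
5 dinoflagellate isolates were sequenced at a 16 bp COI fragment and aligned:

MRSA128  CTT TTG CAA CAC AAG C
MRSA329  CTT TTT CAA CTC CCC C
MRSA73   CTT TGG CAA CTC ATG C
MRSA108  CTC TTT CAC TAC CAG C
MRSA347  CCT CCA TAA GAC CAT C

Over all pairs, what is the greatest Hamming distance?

Pairwise Hamming distances:
  MRSA128 vs MRSA329: 5
  MRSA128 vs MRSA73: 3
  MRSA128 vs MRSA108: 5
  MRSA128 vs MRSA347: 8
  MRSA329 vs MRSA73: 5
  MRSA329 vs MRSA108: 6
  MRSA329 vs MRSA347: 9
  MRSA73 vs MRSA108: 8
  MRSA73 vs MRSA347: 10
  MRSA108 vs MRSA347: 9
The largest is 10, between MRSA73 and MRSA347.

10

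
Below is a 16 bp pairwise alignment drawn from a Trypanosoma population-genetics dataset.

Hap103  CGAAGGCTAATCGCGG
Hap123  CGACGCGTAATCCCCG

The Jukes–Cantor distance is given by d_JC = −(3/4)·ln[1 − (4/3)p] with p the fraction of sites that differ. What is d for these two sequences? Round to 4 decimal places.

0.4042

Mismatches occur at site 4 (A/C), site 6 (G/C), site 7 (C/G), site 13 (G/C), site 15 (G/C).
p = 5/16 = 0.312500.
d = −0.75 · ln(1 − (4/3)·0.312500) = −0.75 · ln(0.583333) = −0.75 · (-0.538997) = 0.4042.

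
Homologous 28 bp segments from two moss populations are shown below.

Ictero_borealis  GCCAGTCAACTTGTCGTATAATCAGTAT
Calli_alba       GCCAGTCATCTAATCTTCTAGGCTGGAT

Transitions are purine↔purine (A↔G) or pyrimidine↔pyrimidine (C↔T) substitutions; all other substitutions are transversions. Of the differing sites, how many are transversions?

7

Mismatches occur at site 9 (A/T, transversion), site 12 (T/A, transversion), site 13 (G/A, transition), site 16 (G/T, transversion), site 18 (A/C, transversion), site 21 (A/G, transition), site 22 (T/G, transversion), site 24 (A/T, transversion), site 26 (T/G, transversion).
Of the 9 differences, 2 transitions and 7 transversions, so the answer is 7.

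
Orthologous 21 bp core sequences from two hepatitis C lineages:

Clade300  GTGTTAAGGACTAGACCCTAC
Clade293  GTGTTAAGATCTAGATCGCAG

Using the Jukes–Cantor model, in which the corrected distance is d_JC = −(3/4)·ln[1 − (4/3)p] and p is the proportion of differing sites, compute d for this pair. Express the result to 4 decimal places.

The sequences differ at positions 9 (G/A), 10 (A/T), 16 (C/T), 18 (C/G), 19 (T/C), 21 (C/G).
p = 6/21 = 0.285714.
d = −0.75 · ln(1 − (4/3)·0.285714) = −0.75 · ln(0.619048) = −0.75 · (-0.479572) = 0.3597.

0.3597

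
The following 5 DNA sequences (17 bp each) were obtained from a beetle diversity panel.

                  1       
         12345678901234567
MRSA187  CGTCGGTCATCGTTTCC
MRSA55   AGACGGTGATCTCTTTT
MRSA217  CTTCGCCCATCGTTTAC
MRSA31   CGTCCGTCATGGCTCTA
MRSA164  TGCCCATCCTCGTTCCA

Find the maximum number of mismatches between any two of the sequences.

Pairwise Hamming distances:
  MRSA187 vs MRSA55: 7
  MRSA187 vs MRSA217: 4
  MRSA187 vs MRSA31: 6
  MRSA187 vs MRSA164: 7
  MRSA55 vs MRSA217: 10
  MRSA55 vs MRSA31: 8
  MRSA55 vs MRSA164: 11
  MRSA217 vs MRSA31: 9
  MRSA217 vs MRSA164: 10
  MRSA31 vs MRSA164: 7
The largest is 11, between MRSA55 and MRSA164.

11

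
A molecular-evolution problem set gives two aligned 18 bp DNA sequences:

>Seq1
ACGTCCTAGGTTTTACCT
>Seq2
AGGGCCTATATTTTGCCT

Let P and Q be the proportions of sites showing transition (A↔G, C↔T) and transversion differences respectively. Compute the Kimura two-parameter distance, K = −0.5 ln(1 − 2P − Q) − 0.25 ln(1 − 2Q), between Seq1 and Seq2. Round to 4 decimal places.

0.3476

The sequences differ at positions 2 (C/G, transversion), 4 (T/G, transversion), 9 (G/T, transversion), 10 (G/A, transition), 15 (A/G, transition).
Of the 5 differences, 2 transitions and 3 transversions over 18 sites: P = 2/18 = 0.111111, Q = 3/18 = 0.166667.
d = −0.5·ln(0.611111) − 0.25·ln(0.666666) = −0.5·(-0.492477) − 0.25·(-0.405466) = 0.3476.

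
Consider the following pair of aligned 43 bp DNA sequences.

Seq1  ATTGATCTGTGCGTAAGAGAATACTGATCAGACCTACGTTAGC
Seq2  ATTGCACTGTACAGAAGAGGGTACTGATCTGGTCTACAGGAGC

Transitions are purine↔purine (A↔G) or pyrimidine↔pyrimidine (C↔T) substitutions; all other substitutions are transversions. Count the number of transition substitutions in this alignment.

7

Differing sites — 5:A/C (Tv); 6:T/A (Tv); 11:G/A (Ti); 13:G/A (Ti); 14:T/G (Tv); 20:A/G (Ti); 21:A/G (Ti); 30:A/T (Tv); 32:A/G (Ti); 33:C/T (Ti); 38:G/A (Ti); 39:T/G (Tv); 40:T/G (Tv).
Of the 13 differences, 7 transitions and 6 transversions, so the answer is 7.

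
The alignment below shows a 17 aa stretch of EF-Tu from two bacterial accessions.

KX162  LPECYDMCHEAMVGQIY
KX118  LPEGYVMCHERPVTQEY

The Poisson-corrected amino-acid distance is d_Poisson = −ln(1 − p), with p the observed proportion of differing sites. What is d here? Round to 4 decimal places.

Mismatches occur at site 4 (C→G), site 6 (D→V), site 11 (A→R), site 12 (M→P), site 14 (G→T), site 16 (I→E).
p = 6/17 = 0.352941.
d = −ln(1 − 0.352941) = −ln(0.647059) = 0.4353.

0.4353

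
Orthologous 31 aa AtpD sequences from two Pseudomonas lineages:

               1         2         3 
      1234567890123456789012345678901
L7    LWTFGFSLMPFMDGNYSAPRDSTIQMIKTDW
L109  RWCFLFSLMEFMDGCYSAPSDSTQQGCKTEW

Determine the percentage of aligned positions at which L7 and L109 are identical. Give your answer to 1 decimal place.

67.7%

The sequences differ at positions 1 (L/R), 3 (T/C), 5 (G/L), 10 (P/E), 15 (N/C), 20 (R/S), 24 (I/Q), 26 (M/G), 27 (I/C), 30 (D/E).
21 of the 31 sites match, so the percent identity is 21/31 × 100 = 67.7%.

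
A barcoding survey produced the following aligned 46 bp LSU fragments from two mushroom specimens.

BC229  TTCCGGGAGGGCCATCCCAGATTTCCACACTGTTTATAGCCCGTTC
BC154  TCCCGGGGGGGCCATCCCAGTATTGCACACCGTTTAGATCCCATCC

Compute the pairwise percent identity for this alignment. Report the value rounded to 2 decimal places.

78.26%

Differing sites — 2:T/C; 8:A/G; 21:A/T; 22:T/A; 25:C/G; 31:T/C; 37:T/G; 39:G/T; 43:G/A; 45:T/C.
36 of the 46 sites match, so the percent identity is 36/46 × 100 = 78.26%.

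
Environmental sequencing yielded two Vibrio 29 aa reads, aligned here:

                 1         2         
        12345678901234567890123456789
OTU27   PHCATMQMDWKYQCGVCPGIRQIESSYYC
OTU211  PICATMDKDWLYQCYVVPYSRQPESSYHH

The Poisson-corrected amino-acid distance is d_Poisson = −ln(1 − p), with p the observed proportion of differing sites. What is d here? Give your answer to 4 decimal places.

0.4769

Mismatches occur at site 2 (H↔I), site 7 (Q↔D), site 8 (M↔K), site 11 (K↔L), site 15 (G↔Y), site 17 (C↔V), site 19 (G↔Y), site 20 (I↔S), site 23 (I↔P), site 28 (Y↔H), site 29 (C↔H).
p = 11/29 = 0.379310.
d = −ln(1 − 0.379310) = −ln(0.620690) = 0.4769.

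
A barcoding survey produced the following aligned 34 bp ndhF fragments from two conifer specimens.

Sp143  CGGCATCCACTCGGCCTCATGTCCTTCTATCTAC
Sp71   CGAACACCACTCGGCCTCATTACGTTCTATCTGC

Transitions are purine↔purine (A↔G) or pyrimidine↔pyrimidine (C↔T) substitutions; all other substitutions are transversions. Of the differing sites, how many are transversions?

The sequences differ at positions 3 (G/A, transition), 4 (C/A, transversion), 5 (A/C, transversion), 6 (T/A, transversion), 21 (G/T, transversion), 22 (T/A, transversion), 24 (C/G, transversion), 33 (A/G, transition).
Of the 8 differences, 2 transitions and 6 transversions, so the answer is 6.

6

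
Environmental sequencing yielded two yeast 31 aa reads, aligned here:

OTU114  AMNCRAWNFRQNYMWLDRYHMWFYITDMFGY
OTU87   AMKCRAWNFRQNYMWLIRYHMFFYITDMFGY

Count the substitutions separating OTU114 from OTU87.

3

The sequences differ at positions 3 (N/K), 17 (D/I), 22 (W/F).
That gives 3 mismatches out of 31 aligned sites, so the Hamming distance is 3.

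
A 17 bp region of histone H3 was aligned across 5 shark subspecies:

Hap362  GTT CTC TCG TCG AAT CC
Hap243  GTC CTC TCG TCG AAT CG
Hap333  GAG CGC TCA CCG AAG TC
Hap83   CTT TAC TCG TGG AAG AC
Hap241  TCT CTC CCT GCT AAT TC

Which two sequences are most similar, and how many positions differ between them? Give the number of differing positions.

2

Pairwise Hamming distances:
  Hap362 vs Hap243: 2
  Hap362 vs Hap333: 7
  Hap362 vs Hap83: 6
  Hap362 vs Hap241: 7
  Hap243 vs Hap333: 8
  Hap243 vs Hap83: 8
  Hap243 vs Hap241: 9
  Hap333 vs Hap83: 9
  Hap333 vs Hap241: 9
  Hap83 vs Hap241: 11
The smallest is 2, between Hap362 and Hap243.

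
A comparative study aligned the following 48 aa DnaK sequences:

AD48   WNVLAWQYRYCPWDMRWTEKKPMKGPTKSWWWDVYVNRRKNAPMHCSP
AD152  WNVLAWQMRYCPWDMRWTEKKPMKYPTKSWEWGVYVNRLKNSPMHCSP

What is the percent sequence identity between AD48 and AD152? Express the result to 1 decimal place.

87.5%

The sequences differ at positions 8 (Y/M), 25 (G/Y), 31 (W/E), 33 (D/G), 39 (R/L), 42 (A/S).
42 of the 48 sites match, so the percent identity is 42/48 × 100 = 87.5%.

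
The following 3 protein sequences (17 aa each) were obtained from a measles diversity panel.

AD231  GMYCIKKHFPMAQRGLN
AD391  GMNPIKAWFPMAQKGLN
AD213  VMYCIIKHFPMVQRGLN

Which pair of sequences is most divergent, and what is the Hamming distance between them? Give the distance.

8

Pairwise Hamming distances:
  AD231 vs AD391: 5
  AD231 vs AD213: 3
  AD391 vs AD213: 8
The largest is 8, between AD391 and AD213.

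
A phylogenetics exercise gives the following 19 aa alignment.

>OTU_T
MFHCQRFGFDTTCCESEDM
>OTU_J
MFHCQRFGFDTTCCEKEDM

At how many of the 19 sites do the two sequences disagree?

Differing sites — 16:S/K.
That gives 1 mismatch out of 19 aligned sites, so the Hamming distance is 1.

1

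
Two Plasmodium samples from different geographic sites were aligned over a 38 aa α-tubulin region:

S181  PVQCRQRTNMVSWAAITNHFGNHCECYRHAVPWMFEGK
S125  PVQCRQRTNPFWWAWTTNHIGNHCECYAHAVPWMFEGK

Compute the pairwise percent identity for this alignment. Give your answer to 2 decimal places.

81.58%

The sequences differ at positions 10 (M/P), 11 (V/F), 12 (S/W), 15 (A/W), 16 (I/T), 20 (F/I), 28 (R/A).
31 of the 38 sites match, so the percent identity is 31/38 × 100 = 81.58%.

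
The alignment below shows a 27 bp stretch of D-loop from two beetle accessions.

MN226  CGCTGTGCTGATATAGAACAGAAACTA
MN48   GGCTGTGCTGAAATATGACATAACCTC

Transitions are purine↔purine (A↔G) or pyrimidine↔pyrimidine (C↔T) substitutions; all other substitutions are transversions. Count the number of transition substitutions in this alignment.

1

Differing sites — 1:C/G (Tv); 12:T/A (Tv); 16:G/T (Tv); 17:A/G (Ti); 21:G/T (Tv); 24:A/C (Tv); 27:A/C (Tv).
Of the 7 differences, 1 transition and 6 transversions, so the answer is 1.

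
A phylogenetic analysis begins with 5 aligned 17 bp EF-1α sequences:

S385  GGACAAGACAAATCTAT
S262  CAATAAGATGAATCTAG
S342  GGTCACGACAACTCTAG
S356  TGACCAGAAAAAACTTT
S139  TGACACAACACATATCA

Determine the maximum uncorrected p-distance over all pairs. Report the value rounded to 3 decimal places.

0.647

Pairwise Hamming distances:
  S385 vs S262: 6
  S385 vs S342: 4
  S385 vs S356: 5
  S385 vs S139: 7
  S262 vs S342: 8
  S262 vs S356: 9
  S262 vs S139: 11
  S342 vs S356: 9
  S342 vs S139: 8
  S356 vs S139: 9
The largest is 11 mismatches, between S262 and S139; p = 11/17 = 0.647.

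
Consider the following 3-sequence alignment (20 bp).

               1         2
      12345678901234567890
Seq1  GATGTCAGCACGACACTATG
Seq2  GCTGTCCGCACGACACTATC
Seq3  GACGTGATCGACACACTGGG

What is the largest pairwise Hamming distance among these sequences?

Pairwise Hamming distances:
  Seq1 vs Seq2: 3
  Seq1 vs Seq3: 8
  Seq2 vs Seq3: 11
The largest is 11, between Seq2 and Seq3.

11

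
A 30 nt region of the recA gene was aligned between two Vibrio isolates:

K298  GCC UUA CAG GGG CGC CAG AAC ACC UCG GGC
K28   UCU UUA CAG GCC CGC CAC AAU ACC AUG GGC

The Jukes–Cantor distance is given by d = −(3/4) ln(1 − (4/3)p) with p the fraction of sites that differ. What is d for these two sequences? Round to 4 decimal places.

Differing sites — 1:G/U; 3:C/U; 11:G/C; 12:G/C; 18:G/C; 21:C/U; 25:U/A; 26:C/U.
p = 8/30 = 0.266667.
d = −0.75 · ln(1 − (4/3)·0.266667) = −0.75 · ln(0.644444) = −0.75 · (-0.439367) = 0.3295.

0.3295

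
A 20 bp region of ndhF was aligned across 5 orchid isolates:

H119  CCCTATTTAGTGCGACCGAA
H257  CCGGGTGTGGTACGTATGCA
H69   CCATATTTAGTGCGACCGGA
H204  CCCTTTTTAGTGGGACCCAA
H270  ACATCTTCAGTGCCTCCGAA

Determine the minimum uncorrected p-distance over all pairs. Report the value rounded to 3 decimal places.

0.100

Pairwise Hamming distances:
  H119 vs H257: 10
  H119 vs H69: 2
  H119 vs H204: 3
  H119 vs H270: 6
  H257 vs H69: 10
  H257 vs H204: 12
  H257 vs H270: 12
  H69 vs H204: 5
  H69 vs H270: 6
  H204 vs H270: 8
The smallest is 2 mismatches, between H119 and H69; p = 2/20 = 0.100.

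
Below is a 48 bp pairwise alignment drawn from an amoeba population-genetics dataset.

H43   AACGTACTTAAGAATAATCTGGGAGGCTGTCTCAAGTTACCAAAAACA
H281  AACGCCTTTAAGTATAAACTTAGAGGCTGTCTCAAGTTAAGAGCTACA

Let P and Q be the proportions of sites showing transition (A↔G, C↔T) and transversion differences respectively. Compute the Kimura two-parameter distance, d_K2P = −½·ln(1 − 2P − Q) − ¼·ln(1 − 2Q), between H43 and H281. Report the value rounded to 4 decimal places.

The sequences differ at positions 5 (T/C, transition), 6 (A/C, transversion), 7 (C/T, transition), 13 (A/T, transversion), 18 (T/A, transversion), 21 (G/T, transversion), 22 (G/A, transition), 40 (C/A, transversion), 41 (C/G, transversion), 43 (A/G, transition), 44 (A/C, transversion), 45 (A/T, transversion).
Of the 12 differences, 4 transitions and 8 transversions over 48 sites: P = 4/48 = 0.083333, Q = 8/48 = 0.166667.
d = −0.5·ln(0.666667) − 0.25·ln(0.666666) = −0.5·(-0.405465) − 0.25·(-0.405466) = 0.3041.

0.3041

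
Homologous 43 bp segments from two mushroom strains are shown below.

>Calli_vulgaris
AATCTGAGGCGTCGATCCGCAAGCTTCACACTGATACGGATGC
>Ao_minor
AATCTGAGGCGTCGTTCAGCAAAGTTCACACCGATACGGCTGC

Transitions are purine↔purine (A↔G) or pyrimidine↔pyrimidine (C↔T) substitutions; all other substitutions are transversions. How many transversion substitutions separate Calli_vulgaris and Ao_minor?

4

Mismatches occur at site 15 (A↔T, transversion), site 18 (C↔A, transversion), site 23 (G↔A, transition), site 24 (C↔G, transversion), site 32 (T↔C, transition), site 40 (A↔C, transversion).
Of the 6 differences, 2 transitions and 4 transversions, so the answer is 4.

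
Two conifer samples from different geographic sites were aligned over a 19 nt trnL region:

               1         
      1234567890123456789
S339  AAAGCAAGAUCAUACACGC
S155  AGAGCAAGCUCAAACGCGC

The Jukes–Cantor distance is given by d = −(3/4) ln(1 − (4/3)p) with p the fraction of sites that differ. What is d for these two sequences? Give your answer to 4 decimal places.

The sequences differ at positions 2 (A/G), 9 (A/C), 13 (U/A), 16 (A/G).
p = 4/19 = 0.210526.
d = −0.75 · ln(1 − (4/3)·0.210526) = −0.75 · ln(0.719299) = −0.75 · (-0.329478) = 0.2471.

0.2471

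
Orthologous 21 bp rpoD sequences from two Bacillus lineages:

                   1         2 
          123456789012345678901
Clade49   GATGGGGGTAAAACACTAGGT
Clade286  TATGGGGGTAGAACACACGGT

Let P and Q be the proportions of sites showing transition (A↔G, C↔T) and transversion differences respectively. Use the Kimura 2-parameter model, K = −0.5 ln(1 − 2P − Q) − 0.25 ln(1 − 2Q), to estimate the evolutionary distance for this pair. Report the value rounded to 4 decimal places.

0.2201

The sequences differ at positions 1 (G/T, transversion), 11 (A/G, transition), 17 (T/A, transversion), 18 (A/C, transversion).
Of the 4 differences, 1 transition and 3 transversions over 21 sites: P = 1/21 = 0.047619, Q = 3/21 = 0.142857.
d = −0.5·ln(0.761905) − 0.25·ln(0.714286) = −0.5·(-0.271933) − 0.25·(-0.336472) = 0.2201.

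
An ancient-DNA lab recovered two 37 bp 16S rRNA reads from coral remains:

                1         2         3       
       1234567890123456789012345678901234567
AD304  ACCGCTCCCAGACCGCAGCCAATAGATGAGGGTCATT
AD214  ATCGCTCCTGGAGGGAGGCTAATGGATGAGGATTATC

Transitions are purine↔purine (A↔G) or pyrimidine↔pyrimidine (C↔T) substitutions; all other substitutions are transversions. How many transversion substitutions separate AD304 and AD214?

Mismatches occur at site 2 (C→T, transition), site 9 (C→T, transition), site 10 (A→G, transition), site 13 (C→G, transversion), site 14 (C→G, transversion), site 16 (C→A, transversion), site 17 (A→G, transition), site 20 (C→T, transition), site 24 (A→G, transition), site 32 (G→A, transition), site 34 (C→T, transition), site 37 (T→C, transition).
Of the 12 differences, 9 transitions and 3 transversions, so the answer is 3.

3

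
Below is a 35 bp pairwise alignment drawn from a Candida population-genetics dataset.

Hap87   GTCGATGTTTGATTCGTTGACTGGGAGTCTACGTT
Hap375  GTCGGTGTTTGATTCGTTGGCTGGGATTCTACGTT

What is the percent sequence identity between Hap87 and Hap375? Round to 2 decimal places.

Mismatches occur at site 5 (A↔G), site 20 (A↔G), site 27 (G↔T).
32 of the 35 sites match, so the percent identity is 32/35 × 100 = 91.43%.

91.43%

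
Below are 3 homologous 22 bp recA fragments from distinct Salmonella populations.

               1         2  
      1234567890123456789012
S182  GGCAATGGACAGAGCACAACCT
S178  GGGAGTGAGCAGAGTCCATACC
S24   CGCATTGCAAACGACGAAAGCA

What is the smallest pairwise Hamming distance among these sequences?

Pairwise Hamming distances:
  S182 vs S178: 9
  S182 vs S24: 11
  S178 vs S24: 15
The smallest is 9, between S182 and S178.

9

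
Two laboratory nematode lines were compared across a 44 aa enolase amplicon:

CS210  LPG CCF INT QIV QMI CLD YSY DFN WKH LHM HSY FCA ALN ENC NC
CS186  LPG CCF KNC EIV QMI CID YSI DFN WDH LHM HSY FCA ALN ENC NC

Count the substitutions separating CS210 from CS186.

The sequences differ at positions 7 (I/K), 9 (T/C), 10 (Q/E), 17 (L/I), 21 (Y/I), 26 (K/D).
That gives 6 mismatches out of 44 aligned sites, so the Hamming distance is 6.

6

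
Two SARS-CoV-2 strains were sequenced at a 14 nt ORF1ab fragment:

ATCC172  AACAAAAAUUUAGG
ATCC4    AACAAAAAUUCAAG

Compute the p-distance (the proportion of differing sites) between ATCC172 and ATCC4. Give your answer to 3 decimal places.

The sequences differ at positions 11 (U/C), 13 (G/A).
There are 2 differences over 14 sites, so p = 2/14 = 0.143.

0.143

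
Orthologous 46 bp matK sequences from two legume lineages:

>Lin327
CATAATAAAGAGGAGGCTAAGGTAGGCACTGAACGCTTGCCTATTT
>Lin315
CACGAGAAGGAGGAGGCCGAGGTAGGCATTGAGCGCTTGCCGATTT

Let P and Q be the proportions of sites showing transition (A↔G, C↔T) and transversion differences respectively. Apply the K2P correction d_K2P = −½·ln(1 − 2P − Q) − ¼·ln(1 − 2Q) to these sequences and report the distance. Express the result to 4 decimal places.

The sequences differ at positions 3 (T/C, transition), 4 (A/G, transition), 6 (T/G, transversion), 9 (A/G, transition), 18 (T/C, transition), 19 (A/G, transition), 29 (C/T, transition), 33 (A/G, transition), 42 (T/G, transversion).
Of the 9 differences, 7 transitions and 2 transversions over 46 sites: P = 7/46 = 0.152174, Q = 2/46 = 0.043478.
d = −0.5·ln(0.652174) − 0.25·ln(0.913044) = −0.5·(-0.427444) − 0.25·(-0.090971) = 0.2365.

0.2365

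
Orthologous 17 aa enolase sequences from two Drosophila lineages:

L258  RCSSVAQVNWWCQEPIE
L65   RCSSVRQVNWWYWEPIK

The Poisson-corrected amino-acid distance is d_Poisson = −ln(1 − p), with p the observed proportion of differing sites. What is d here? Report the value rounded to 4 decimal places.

The sequences differ at positions 6 (A/R), 12 (C/Y), 13 (Q/W), 17 (E/K).
p = 4/17 = 0.235294.
d = −ln(1 − 0.235294) = −ln(0.764706) = 0.2683.

0.2683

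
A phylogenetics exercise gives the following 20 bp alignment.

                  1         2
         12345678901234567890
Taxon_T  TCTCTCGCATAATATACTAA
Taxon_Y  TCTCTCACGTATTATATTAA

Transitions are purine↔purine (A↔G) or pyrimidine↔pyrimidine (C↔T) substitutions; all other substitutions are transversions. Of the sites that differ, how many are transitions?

3

Differing sites — 7:G/A (Ti); 9:A/G (Ti); 12:A/T (Tv); 17:C/T (Ti).
Of the 4 differences, 3 transitions and 1 transversion, so the answer is 3.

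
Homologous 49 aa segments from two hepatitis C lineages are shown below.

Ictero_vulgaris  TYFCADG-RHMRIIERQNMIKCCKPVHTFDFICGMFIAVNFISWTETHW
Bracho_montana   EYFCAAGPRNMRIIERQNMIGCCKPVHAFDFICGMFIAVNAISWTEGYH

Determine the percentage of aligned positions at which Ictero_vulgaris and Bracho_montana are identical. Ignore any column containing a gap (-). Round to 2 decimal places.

Excluding the 1 gap column leaves 48 comparable sites.
The sequences differ at positions 1 (T/E), 6 (D/A), 10 (H/N), 21 (K/G), 28 (T/A), 41 (F/A), 47 (T/G), 48 (H/Y), 49 (W/H).
39 of the 48 comparable sites match, so the percent identity is 39/48 × 100 = 81.25%.

81.25%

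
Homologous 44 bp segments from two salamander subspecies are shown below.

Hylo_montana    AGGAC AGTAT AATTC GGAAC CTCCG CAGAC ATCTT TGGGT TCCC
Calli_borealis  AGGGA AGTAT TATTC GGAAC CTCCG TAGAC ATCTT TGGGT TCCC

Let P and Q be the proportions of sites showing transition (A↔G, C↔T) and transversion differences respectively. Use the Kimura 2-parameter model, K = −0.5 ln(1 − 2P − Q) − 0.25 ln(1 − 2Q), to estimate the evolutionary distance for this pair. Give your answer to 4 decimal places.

0.0971

The sequences differ at positions 4 (A/G, transition), 5 (C/A, transversion), 11 (A/T, transversion), 26 (C/T, transition).
Of the 4 differences, 2 transitions and 2 transversions over 44 sites: P = 2/44 = 0.045455, Q = 2/44 = 0.045455.
d = −0.5·ln(0.863635) − 0.25·ln(0.909090) = −0.5·(-0.146605) − 0.25·(-0.095311) = 0.0971.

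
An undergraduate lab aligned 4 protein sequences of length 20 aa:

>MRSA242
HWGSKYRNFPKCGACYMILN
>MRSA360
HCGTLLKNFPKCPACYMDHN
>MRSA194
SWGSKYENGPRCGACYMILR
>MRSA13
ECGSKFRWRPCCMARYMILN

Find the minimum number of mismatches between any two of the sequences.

Pairwise Hamming distances:
  MRSA242 vs MRSA360: 8
  MRSA242 vs MRSA194: 5
  MRSA242 vs MRSA13: 8
  MRSA360 vs MRSA194: 12
  MRSA360 vs MRSA13: 12
  MRSA194 vs MRSA13: 10
The smallest is 5, between MRSA242 and MRSA194.

5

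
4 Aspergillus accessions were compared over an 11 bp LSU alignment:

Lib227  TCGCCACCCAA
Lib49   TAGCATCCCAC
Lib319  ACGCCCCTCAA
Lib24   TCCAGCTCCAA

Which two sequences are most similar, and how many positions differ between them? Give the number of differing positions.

3

Pairwise Hamming distances:
  Lib227 vs Lib49: 4
  Lib227 vs Lib319: 3
  Lib227 vs Lib24: 5
  Lib49 vs Lib319: 6
  Lib49 vs Lib24: 7
  Lib319 vs Lib24: 6
The smallest is 3, between Lib227 and Lib319.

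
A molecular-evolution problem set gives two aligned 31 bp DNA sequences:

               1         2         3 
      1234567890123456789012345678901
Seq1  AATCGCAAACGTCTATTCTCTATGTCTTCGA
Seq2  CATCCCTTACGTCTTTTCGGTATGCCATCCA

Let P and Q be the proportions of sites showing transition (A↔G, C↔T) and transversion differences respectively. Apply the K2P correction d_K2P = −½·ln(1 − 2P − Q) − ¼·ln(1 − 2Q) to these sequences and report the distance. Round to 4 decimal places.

0.4364

Differing sites — 1:A/C (Tv); 5:G/C (Tv); 7:A/T (Tv); 8:A/T (Tv); 15:A/T (Tv); 19:T/G (Tv); 20:C/G (Tv); 25:T/C (Ti); 27:T/A (Tv); 30:G/C (Tv).
Of the 10 differences, 1 transition and 9 transversions over 31 sites: P = 1/31 = 0.032258, Q = 9/31 = 0.290323.
d = −0.5·ln(0.645161) − 0.25·ln(0.419354) = −0.5·(-0.438255) − 0.25·(-0.869040) = 0.4364.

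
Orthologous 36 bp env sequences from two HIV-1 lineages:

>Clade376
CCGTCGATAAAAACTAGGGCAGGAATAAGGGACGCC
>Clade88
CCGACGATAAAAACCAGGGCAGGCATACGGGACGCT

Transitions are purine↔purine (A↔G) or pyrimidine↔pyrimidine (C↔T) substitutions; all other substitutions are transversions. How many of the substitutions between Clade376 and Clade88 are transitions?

Mismatches occur at site 4 (T→A, transversion), site 15 (T→C, transition), site 24 (A→C, transversion), site 28 (A→C, transversion), site 36 (C→T, transition).
Of the 5 differences, 2 transitions and 3 transversions, so the answer is 2.

2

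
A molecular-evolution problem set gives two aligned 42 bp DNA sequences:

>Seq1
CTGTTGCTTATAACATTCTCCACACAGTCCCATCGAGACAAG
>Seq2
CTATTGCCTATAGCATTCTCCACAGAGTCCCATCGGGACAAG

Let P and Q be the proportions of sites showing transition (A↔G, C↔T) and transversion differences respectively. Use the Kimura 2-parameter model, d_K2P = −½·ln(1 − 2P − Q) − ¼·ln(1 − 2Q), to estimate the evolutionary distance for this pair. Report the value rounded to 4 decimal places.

0.1328

Differing sites — 3:G/A (Ti); 8:T/C (Ti); 13:A/G (Ti); 25:C/G (Tv); 36:A/G (Ti).
Of the 5 differences, 4 transitions and 1 transversion over 42 sites: P = 4/42 = 0.095238, Q = 1/42 = 0.023810.
d = −0.5·ln(0.785714) − 0.25·ln(0.952380) = −0.5·(-0.241162) − 0.25·(-0.048791) = 0.1328.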